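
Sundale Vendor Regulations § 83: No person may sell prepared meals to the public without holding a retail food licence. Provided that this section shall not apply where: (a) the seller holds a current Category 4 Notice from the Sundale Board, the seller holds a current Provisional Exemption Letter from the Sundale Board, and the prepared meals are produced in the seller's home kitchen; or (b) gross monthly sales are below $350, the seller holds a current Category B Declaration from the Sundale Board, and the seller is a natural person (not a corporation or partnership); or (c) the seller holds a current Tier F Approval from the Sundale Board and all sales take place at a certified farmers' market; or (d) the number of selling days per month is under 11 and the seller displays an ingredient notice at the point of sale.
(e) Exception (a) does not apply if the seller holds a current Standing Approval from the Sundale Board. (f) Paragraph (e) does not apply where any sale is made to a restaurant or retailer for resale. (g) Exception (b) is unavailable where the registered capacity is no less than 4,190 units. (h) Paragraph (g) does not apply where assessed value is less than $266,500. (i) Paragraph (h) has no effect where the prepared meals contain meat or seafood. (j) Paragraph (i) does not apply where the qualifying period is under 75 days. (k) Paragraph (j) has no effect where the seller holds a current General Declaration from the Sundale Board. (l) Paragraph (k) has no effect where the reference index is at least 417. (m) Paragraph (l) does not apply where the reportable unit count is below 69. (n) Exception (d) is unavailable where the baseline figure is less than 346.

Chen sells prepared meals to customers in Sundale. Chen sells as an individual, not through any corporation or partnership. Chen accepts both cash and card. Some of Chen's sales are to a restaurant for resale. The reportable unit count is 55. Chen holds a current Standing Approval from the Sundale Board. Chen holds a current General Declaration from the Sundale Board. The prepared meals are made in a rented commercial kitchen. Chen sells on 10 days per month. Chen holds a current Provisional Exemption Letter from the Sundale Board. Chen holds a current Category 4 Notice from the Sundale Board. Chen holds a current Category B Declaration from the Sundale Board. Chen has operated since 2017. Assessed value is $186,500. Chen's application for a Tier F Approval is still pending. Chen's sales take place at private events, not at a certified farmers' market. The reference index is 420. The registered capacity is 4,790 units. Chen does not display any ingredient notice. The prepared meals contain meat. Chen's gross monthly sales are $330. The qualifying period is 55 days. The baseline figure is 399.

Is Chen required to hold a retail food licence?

Yes — Chen must hold a retail food licence.

Exception (a) does not apply: the prepared meals are made in a commercial kitchen, not a home kitchen.
All of (b)'s requirements are met (gross monthly sales are $330, below the $350 limit; a current Category B Declaration is held; the seller is a natural person). But applying paragraphs (g)–(m): (g) operates against (b): the registered capacity is 4,790 units, meeting the 4,190 units threshold. (h) is triggered (assessed value is $186,500, less than the $266,500 limit), but is set aside by (i): (i) is triggered — the prepared meals contain meat. (j) would limit (i) — the qualifying period is 55 days, under the 75 days limit — but (k) sets (j) aside: (k) operates — a current General Declaration is held. (l) is engaged (the reference index is 420, meeting the 417 threshold), but is displaced by (m): (m) is engaged — the reportable unit count is 55, below the 69 limit. Exception (b) does not apply.
Exception (c) requires that the seller holds a current Tier F Approval from the Sundale Board; but there is no Tier F Approval in force, so (c) is unavailable.
Exception (d) fails — no ingredient notice is displayed.
Every exception is unavailable, so the rule governs.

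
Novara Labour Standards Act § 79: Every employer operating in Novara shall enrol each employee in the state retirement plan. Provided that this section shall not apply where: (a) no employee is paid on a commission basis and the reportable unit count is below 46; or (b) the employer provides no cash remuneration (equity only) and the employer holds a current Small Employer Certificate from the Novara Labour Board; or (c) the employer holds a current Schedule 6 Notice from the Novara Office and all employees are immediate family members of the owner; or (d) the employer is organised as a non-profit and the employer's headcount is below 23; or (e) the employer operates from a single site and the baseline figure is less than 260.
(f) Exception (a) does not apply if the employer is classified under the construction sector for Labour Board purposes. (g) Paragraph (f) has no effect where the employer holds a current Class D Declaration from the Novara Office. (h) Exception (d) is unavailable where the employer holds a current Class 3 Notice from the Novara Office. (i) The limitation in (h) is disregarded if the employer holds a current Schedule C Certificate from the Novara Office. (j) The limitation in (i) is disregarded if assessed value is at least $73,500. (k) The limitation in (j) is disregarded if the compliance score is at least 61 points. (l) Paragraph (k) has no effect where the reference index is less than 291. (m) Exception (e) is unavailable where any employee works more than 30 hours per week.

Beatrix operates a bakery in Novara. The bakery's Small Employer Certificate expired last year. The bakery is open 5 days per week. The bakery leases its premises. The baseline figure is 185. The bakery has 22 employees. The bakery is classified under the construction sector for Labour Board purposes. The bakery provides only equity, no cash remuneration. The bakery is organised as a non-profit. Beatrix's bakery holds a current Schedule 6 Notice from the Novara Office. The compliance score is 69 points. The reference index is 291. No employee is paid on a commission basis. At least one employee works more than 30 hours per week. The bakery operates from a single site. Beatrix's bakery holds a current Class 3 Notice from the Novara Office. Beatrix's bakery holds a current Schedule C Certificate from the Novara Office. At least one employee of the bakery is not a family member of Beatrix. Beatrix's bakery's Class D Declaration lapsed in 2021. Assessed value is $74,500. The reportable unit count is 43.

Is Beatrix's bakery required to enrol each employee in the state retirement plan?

No — exception (d) applies; Beatrix's bakery is not required to enrol each employee in the state retirement plan.

All of (a)'s requirements are met (no employee is paid on commission; the reportable unit count is 43, below the 46 limit). But applying paragraphs (f)–(g): (f) is triggered — the bakery is classified under the construction sector. (g) does not operate here (the Class D Declaration is not current), so (f) stands. (a) is therefore removed.
Exception (b) does not apply: the Small Employer Certificate has expired.
Exception (c) does not apply: at least one employee is not a family member.
Exception (d)'s conditions are all satisfied: the employer is a non-profit; the employer's headcount is 22, below the 23 limit. Considering the limiting provisions: (h) would limit (d) — a current Class 3 Notice is held — but (i) sets (h) aside: (i) applies — a current Schedule C Certificate is held. (j) is engaged (assessed value is $74,500, meeting the $73,500 threshold), but is overridden by (k): (k) operates against (j): the compliance score is 69 points, meeting the 61 points threshold. (l) is not engaged (the reference index is 291, not less than 291), so (k) stands. So (d) applies.
All of (e)'s requirements are met (the employer operates from a single site; the baseline figure is 185, less than the 260 limit). However, paragraph (m) must be considered: (m) is triggered — at least one employee exceeds 30 hours/week. So (e) is unavailable.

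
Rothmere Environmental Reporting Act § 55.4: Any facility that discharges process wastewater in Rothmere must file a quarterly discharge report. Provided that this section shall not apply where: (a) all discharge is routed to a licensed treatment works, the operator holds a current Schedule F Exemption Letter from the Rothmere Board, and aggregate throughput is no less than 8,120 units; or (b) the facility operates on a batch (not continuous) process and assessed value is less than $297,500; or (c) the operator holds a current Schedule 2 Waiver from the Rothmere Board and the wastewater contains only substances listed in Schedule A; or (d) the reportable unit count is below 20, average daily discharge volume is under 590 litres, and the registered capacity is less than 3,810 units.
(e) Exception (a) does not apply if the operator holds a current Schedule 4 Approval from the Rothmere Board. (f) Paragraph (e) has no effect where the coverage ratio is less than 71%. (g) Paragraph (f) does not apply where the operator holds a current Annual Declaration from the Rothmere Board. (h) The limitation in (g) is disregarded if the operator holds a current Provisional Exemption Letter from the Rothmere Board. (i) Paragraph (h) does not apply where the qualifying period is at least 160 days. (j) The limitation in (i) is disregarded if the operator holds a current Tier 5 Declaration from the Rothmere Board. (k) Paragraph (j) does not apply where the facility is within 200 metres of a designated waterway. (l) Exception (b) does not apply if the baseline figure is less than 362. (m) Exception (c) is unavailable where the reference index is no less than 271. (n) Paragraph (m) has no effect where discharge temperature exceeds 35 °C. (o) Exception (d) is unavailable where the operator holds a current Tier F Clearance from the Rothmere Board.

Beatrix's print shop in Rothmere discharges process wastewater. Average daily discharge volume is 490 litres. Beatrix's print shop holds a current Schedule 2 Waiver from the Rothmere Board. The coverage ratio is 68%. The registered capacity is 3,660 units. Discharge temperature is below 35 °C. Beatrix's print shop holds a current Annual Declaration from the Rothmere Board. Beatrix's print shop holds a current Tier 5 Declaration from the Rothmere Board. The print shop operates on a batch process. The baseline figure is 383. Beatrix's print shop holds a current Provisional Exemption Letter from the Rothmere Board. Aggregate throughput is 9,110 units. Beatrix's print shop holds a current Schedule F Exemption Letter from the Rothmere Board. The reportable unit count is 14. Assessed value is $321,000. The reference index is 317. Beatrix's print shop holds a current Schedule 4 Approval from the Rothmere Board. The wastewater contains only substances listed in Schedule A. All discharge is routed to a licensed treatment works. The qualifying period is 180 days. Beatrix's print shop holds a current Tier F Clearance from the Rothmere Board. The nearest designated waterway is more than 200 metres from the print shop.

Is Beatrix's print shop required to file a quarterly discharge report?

No — exception (a) applies; Beatrix's print shop is not required to file a quarterly discharge report.

Exception (a): discharge is routed to a licensed treatment works; a current Schedule F Exemption Letter is held; aggregate throughput is 9,110 units, meeting the 8,120 units threshold — every condition holds. Considering the limiting provisions: (e) would limit (a) — a current Schedule 4 Approval is held — but (f) sets (e) aside: (f) operates against (e): the coverage ratio is 68%, less than the 71% limit. (g) operates (a current Annual Declaration is held), but is displaced by (h): (h) operates against (g): a current Provisional Exemption Letter is held. (i) operates (the qualifying period is 180 days, meeting the 160 days threshold), but is overridden by (j): (j) operates against (i): a current Tier 5 Declaration is held. (k) does not operate here (the print shop is more than 200 m from any designated waterway), so (j) stands. So (a) applies.
Exception (b) does not apply: assessed value is $321,000, not less than $297,500.
Exception (c): a current Schedule 2 Waiver is held; the wastewater is Schedule-A-only — every condition holds. Turning to paragraphs (m)–(n): (m) applies — the reference index is 317, meeting the 271 threshold. (n) is not engaged (discharge temperature is below 35 °C), so (m) stands. Exception (c) does not apply.
Exception (d): the reportable unit count is 14, below the 20 limit; average daily discharge volume is 490 litres, under the 590 litres limit; the registered capacity is 3,660 units, less than the 3,810 units limit — every condition holds. However, paragraph (o) must be considered: (o) operates against (d): a current Tier F Clearance is held. Exception (d) does not apply.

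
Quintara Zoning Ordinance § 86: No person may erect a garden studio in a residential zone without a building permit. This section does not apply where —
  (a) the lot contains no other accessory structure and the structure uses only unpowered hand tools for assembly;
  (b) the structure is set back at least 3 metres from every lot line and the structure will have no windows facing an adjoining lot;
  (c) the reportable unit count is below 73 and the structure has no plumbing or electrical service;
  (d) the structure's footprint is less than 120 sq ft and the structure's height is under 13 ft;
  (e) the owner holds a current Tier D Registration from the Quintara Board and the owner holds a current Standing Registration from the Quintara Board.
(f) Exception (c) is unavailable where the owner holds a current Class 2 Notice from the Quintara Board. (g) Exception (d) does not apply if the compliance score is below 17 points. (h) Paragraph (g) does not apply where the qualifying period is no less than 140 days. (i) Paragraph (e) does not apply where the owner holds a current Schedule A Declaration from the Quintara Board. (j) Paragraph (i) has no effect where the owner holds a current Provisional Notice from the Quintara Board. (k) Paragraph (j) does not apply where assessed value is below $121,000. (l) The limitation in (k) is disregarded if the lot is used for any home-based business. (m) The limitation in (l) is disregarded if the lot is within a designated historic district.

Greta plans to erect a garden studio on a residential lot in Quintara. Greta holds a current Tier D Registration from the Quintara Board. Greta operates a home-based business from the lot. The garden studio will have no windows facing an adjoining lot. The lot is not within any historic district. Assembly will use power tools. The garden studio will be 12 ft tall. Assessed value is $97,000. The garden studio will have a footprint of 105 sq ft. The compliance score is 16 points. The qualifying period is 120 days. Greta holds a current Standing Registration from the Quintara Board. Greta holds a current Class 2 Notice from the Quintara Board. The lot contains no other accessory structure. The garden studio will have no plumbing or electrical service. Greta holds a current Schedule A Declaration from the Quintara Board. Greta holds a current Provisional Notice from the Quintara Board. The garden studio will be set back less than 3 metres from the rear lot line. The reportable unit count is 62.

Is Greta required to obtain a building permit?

No — exception (e) applies; Greta does not need a building permit.

Exception (a) requires that the structure uses only unpowered hand tools for assembly; but assembly uses power tools, so (a) is unavailable.
Exception (b) fails — the rear setback is under 3 m.
All of (c)'s requirements are met (the reportable unit count is 62, below the 73 limit; there is no plumbing or electrical service). However, paragraph (f) must be considered: (f) operates against (c): a current Class 2 Notice is held. So (c) is unavailable.
All of (d)'s requirements are met (the structure's footprint is 105 sq ft, less than the 120 sq ft limit; the structure's height is 12 ft, under the 13 ft limit). But: (g) is engaged — the compliance score is 16 points, below the 17 points limit. (h), which would lift (g), is not engaged — the qualifying period is 120 days, short of 140 days. Exception (d) does not apply.
Exception (e): a current Tier D Registration is held; a current Standing Registration is held — every condition holds. As to paragraphs (i)–(m): (i) would limit (e) — a current Schedule A Declaration is held — but (j) sets (i) aside: (j) operates against (i): a current Provisional Notice is held. (k) would limit (j) — assessed value is $97,000, below the $121,000 limit — but (l) sets (k) aside: (l) is engaged — a home-based business operates on the lot. (m) is not engaged (the lot is not in a historic district), so (l) stands. (e) remains available.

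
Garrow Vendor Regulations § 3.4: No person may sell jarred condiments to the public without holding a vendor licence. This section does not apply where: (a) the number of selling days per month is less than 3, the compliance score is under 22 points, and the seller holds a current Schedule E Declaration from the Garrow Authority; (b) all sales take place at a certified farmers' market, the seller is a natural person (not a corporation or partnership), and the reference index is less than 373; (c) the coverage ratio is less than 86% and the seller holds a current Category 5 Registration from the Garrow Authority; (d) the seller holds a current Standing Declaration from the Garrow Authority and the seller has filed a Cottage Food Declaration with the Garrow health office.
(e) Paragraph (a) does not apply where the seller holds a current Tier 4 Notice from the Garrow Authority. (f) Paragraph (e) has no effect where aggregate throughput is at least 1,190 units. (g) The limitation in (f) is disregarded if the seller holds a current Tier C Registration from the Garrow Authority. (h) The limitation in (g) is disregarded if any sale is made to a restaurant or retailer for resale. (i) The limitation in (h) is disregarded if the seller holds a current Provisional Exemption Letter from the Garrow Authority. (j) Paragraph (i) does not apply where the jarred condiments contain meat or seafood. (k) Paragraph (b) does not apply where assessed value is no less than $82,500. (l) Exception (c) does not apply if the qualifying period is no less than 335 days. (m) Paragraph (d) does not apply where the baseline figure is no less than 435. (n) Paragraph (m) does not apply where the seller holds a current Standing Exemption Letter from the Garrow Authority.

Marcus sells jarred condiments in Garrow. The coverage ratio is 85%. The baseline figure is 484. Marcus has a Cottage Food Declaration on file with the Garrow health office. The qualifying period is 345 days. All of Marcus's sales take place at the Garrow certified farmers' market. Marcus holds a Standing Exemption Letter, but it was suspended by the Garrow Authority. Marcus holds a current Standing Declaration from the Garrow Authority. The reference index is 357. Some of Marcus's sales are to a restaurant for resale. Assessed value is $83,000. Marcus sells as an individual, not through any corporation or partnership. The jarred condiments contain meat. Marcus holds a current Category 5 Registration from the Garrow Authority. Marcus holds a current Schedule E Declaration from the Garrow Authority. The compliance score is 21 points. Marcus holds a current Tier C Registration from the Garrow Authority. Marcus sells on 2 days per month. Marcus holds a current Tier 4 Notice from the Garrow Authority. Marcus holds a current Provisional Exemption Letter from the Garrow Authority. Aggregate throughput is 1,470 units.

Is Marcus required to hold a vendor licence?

No — exception (a) applies; Marcus is not required to hold a vendor licence.

Exception (a)'s conditions are all satisfied: the number of selling days per month is 2, less than the 3 limit; the compliance score is 21 points, under the 22 points limit; a current Schedule E Declaration is held. Applying paragraphs (e)–(j): (e) operates (a current Tier 4 Notice is held), but is overridden by (f): (f) operates — aggregate throughput is 1,470 units, meeting the 1,190 units threshold. (g) would limit (f) — a current Tier C Registration is held — but (h) sets (g) aside: (h) operates against (g): some sales are to a restaurant for resale. (i) would limit (h) — a current Provisional Exemption Letter is held — but (j) sets (i) aside: (j) operates against (i): the jarred condiments contain meat. (a) remains available.
All of (b)'s requirements are met (all sales are at a certified farmers' market; the seller is a natural person; the reference index is 357, less than the 373 limit). However, paragraph (k) must be considered: (k) operates — assessed value is $83,000, meeting the $82,500 threshold. (b) is therefore removed.
All of (c)'s requirements are met (the coverage ratio is 85%, less than the 86% limit; a current Category 5 Registration is held). But applying paragraph (l): (l) is triggered — the qualifying period is 345 days, meeting the 335 days threshold. (c) is therefore removed.
Exception (d)'s conditions are all satisfied: a current Standing Declaration is held; a Cottage Food Declaration is on file. But applying paragraphs (m)–(n): (m) is engaged — the baseline figure is 484, meeting the 435 threshold. (n), which would lift (m), does not operate here — the Standing Exemption Letter is not current. (d) is therefore removed.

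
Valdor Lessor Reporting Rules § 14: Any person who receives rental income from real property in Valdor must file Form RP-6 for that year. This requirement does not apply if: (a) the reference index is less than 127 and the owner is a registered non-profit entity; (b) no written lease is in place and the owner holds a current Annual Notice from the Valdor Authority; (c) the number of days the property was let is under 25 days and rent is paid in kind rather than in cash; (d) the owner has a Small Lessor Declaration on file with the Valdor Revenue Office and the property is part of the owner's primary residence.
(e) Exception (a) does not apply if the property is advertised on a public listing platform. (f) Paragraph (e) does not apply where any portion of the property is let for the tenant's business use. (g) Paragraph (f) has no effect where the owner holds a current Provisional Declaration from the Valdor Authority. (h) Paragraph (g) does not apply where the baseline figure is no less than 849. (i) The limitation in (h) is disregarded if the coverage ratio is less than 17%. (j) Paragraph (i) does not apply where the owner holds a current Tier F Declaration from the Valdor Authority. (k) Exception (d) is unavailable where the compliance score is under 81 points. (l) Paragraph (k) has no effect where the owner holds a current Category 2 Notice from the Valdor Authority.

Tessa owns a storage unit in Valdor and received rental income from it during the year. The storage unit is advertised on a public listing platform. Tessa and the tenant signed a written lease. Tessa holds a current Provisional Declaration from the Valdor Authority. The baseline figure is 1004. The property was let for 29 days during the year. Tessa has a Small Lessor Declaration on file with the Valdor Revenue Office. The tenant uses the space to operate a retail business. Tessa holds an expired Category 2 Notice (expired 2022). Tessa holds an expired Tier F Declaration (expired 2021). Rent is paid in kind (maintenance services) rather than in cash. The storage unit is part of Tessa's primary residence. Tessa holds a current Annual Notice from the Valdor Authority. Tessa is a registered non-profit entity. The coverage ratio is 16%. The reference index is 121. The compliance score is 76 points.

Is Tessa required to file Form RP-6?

Exception (a): the reference index is 121, less than the 127 limit; Tessa is a registered non-profit — every condition holds. But: (e) operates — the property is publicly advertised. (f) applies (the space is let for business use), but is displaced by (g): (g) operates against (f): a current Provisional Declaration is held. (h) applies (the baseline figure is 1,004, meeting the 849 threshold), but is overridden by (i): (i) operates against (h): the coverage ratio is 16%, less than the 17% limit. (j), which would lift (i), is not triggered — there is no Tier F Declaration in force. (a) is therefore removed.
Exception (b) fails — a written lease is in place.
Exception (c) requires that the number of days the property was let is under 25 days; but the number of days the property was let is 29 days, not under 25 days, so (c) is unavailable.
All of (d)'s requirements are met (a Small Lessor Declaration is on file; the storage unit is part of the primary residence). But: (k) operates against (d): the compliance score is 76 points, under the 81 points limit. (l), which would lift (k), does not operate here — there is no Category 2 Notice in force. (d) is therefore removed.
No exception displaces § 14.

Yes — Tessa must file Form RP-6.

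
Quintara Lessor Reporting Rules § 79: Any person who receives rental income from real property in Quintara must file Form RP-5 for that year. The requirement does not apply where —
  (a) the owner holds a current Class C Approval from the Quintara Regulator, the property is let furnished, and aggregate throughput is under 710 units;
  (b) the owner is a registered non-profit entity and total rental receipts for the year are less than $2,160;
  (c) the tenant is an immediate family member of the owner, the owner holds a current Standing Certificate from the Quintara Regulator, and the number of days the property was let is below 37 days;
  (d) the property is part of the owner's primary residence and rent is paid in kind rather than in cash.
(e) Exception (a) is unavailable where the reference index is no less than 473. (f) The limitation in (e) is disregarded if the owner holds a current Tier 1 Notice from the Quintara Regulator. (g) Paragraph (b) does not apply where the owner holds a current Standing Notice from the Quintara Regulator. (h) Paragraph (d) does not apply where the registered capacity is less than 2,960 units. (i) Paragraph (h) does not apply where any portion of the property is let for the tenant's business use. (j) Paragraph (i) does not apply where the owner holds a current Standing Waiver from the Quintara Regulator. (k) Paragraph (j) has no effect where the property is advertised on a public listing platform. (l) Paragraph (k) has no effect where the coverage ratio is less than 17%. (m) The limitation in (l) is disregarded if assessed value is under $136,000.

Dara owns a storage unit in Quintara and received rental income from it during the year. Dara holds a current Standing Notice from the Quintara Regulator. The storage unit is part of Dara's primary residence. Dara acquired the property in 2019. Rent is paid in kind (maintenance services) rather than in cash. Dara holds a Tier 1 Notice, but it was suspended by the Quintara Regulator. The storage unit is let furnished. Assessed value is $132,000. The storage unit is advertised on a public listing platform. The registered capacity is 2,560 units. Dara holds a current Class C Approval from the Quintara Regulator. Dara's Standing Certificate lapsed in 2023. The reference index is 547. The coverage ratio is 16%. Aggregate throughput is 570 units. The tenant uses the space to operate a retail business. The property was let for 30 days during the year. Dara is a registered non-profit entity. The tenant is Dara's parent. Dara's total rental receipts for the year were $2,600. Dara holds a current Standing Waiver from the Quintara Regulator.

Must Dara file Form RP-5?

All of (a)'s requirements are met (a current Class C Approval is held; the property is let furnished; aggregate throughput is 570 units, under the 710 units limit). However, paragraphs (e)–(f) must be considered: (e) operates against (a): the reference index is 547, meeting the 473 threshold. (f), which would lift (e), is not engaged — no current Tier 1 Notice is held. (a) is therefore removed.
Exception (b) requires that total rental receipts for the year are less than $2,160; but total rental receipts for the year are $2,600, not less than $2,160, so (b) is unavailable.
Exception (c) does not apply: no current Standing Certificate is held.
Exception (d)'s conditions are all satisfied: the storage unit is part of the primary residence; rent is paid in kind. As to paragraphs (h)–(m): (h) is engaged (the registered capacity is 2,560 units, less than the 2,960 units limit), but yields to (i): (i) operates — the space is let for business use. (j) would limit (i) — a current Standing Waiver is held — but (k) sets (j) aside: (k) operates against (j): the property is publicly advertised. (l) is triggered (the coverage ratio is 16%, less than the 17% limit), but is overridden by (m): (m) applies — assessed value is $132,000, under the $136,000 limit. (d) remains available.

No — exception (d) applies; Dara is not required to file Form RP-5.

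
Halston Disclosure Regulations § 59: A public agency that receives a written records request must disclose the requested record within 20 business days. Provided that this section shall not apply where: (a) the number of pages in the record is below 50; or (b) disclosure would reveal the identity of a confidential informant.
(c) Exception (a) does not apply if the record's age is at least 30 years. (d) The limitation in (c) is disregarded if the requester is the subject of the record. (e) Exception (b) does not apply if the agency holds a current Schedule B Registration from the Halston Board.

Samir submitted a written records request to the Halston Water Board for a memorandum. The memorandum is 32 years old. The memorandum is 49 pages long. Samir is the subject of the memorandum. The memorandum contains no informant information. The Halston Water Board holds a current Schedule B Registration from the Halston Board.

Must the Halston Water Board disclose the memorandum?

No — exception (a) applies; the Halston Water Board is not required to disclose the memorandum.

Exception (a) is satisfied on its face — the number of pages in the record is 49, below the 50 limit. As to paragraphs (c)–(d): (c) operates (the record's age is 32 years, meeting the 30 years threshold), but is itself disapplied by (d): (d) operates against (c): Samir is the subject of the memorandum. So (a) applies.
Exception (b) fails — the memorandum contains no informant information.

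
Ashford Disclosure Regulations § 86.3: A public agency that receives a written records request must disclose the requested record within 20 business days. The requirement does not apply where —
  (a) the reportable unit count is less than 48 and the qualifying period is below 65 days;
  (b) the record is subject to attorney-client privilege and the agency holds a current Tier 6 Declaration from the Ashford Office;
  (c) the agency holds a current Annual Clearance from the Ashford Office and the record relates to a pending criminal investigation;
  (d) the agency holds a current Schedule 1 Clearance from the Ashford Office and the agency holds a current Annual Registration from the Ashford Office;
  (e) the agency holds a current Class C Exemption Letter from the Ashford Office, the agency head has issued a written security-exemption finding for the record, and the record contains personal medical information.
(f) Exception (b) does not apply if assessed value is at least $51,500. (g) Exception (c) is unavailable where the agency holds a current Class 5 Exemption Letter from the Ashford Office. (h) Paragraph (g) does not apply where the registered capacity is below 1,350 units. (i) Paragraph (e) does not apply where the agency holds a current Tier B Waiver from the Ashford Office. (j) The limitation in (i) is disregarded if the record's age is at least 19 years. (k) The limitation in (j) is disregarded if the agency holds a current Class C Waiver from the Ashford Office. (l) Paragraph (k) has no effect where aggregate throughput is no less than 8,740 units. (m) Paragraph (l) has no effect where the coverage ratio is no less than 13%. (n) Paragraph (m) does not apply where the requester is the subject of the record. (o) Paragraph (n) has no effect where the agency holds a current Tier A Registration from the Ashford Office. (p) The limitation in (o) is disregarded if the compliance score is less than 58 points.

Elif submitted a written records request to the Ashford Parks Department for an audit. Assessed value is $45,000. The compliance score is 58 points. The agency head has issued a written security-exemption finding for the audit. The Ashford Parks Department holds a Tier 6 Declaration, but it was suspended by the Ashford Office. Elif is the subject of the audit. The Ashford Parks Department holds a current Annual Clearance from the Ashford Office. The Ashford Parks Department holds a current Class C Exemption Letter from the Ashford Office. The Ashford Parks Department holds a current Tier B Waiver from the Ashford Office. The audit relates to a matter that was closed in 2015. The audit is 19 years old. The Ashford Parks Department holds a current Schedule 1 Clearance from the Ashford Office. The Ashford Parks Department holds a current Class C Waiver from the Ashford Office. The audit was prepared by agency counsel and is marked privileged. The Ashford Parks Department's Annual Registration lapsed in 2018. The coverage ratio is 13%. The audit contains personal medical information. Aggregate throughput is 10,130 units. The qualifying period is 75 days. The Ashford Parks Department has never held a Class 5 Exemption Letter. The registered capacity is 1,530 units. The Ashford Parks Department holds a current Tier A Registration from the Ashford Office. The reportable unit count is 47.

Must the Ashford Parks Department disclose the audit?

Yes — the Ashford Parks Department must disclose the audit.

Exception (a) does not apply: the qualifying period is 75 days, not below 65 days.
Exception (b) fails — the Tier 6 Declaration is not current.
Exception (c) requires that the record relates to a pending criminal investigation; but the audit relates to a closed matter, so (c) is unavailable.
Exception (d) requires that the agency holds a current Annual Registration from the Ashford Office; but there is no Annual Registration in force, so (d) is unavailable.
All of (e)'s requirements are met (a current Class C Exemption Letter is held; a written security-exemption finding has been issued; the audit contains personal medical information). But: (i) operates against (e): a current Tier B Waiver is held. (j) would limit (i) — the record's age is 19 years, meeting the 19 years threshold — but (k) sets (j) aside: (k) applies — a current Class C Waiver is held. (l) operates (aggregate throughput is 10,130 units, meeting the 8,740 units threshold), but is overridden by (m): (m) applies — the coverage ratio is 13%, meeting the 13% threshold. (n) would limit (m) — Elif is the subject of the audit — but (o) sets (n) aside: (o) operates against (n): a current Tier A Registration is held. (p) does not operate here (the compliance score is 58 points, not less than 58 points), so (o) stands. So (e) is unavailable.
No exception applies. The general rule governs.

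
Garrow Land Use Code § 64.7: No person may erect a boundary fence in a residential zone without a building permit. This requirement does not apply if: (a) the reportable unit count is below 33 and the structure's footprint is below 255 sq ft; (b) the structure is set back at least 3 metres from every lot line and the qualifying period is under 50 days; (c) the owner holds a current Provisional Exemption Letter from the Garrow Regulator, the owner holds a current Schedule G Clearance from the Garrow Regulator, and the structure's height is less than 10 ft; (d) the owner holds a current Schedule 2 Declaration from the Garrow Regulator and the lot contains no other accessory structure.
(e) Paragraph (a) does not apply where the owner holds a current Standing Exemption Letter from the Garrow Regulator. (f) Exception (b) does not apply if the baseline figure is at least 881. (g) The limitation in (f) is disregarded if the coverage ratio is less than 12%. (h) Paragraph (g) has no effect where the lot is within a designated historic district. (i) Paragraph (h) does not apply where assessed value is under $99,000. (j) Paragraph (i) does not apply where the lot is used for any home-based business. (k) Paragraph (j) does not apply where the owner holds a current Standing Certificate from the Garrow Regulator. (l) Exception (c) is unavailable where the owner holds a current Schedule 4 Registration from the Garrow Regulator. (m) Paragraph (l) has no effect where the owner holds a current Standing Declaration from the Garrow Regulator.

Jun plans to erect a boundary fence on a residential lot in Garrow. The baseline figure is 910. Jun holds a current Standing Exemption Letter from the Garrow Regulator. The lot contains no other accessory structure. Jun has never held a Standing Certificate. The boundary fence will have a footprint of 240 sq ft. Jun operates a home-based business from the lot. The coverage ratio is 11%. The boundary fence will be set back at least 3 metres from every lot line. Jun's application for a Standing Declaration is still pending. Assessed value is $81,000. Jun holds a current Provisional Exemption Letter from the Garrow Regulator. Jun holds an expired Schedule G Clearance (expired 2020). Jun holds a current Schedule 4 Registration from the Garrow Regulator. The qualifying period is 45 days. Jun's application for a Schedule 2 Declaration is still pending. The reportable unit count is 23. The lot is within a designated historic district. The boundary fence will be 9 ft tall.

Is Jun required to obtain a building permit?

Yes — Jun must obtain a building permit.

Exception (a): the reportable unit count is 23, below the 33 limit; the structure's footprint is 240 sq ft, below the 255 sq ft limit — every condition holds. Turning to paragraph (e): (e) operates against (a): a current Standing Exemption Letter is held. Exception (a) does not apply.
All of (b)'s requirements are met (the setback is at least 3 m on every side; the qualifying period is 45 days, under the 50 days limit). Turning to paragraphs (f)–(k): (f) operates — the baseline figure is 910, meeting the 881 threshold. (g) would limit (f) — the coverage ratio is 11%, less than the 12% limit — but (h) sets (g) aside: (h) is triggered — the lot is in a historic district. (i) would limit (h) — assessed value is $81,000, under the $99,000 limit — but (j) sets (i) aside: (j) is engaged — a home-based business operates on the lot. (k) does not operate here (the Standing Certificate is not current), so (j) stands. Exception (b) does not apply.
Exception (c) fails — there is no Schedule G Clearance in force.
Exception (d) does not apply: the Schedule 2 Declaration is not current.
No exception is made out. Jun falls within the general rule.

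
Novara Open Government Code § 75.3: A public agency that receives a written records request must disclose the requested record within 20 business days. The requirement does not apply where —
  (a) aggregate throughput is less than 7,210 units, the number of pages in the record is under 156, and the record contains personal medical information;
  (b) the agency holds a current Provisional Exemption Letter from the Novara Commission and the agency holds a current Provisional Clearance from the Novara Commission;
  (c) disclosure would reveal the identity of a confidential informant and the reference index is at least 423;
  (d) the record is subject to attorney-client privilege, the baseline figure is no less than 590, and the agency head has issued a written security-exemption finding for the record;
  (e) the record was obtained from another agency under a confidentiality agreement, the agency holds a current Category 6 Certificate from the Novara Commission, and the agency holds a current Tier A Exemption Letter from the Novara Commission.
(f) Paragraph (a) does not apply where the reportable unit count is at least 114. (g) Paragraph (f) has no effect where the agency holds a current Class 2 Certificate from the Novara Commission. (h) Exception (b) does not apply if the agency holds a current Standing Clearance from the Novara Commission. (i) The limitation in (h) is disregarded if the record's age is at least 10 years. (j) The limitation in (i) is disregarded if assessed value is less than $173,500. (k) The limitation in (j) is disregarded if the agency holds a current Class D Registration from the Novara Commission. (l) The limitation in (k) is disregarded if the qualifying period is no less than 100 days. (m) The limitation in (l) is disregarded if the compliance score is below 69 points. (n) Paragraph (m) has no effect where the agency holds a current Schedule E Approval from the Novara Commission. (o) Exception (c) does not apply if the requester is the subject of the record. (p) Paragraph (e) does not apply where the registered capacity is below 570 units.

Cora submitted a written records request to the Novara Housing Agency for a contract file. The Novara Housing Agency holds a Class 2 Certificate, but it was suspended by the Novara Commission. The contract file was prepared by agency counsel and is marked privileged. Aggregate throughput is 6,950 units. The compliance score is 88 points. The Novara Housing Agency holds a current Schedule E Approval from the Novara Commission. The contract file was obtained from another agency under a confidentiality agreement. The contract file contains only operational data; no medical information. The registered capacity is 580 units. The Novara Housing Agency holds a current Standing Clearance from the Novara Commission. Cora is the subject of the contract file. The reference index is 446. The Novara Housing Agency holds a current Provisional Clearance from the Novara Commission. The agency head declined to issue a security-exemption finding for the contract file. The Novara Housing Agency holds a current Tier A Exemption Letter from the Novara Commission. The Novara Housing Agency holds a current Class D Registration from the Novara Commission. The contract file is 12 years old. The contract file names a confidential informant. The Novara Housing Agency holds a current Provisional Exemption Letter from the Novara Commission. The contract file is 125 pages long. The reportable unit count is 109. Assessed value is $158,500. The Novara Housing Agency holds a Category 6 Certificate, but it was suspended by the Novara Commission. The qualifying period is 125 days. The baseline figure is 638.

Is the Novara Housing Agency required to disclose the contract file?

Yes — the Novara Housing Agency must disclose the contract file.

Exception (a) does not apply: the contract file contains only operational data.
All of (b)'s requirements are met (a current Provisional Exemption Letter is held; a current Provisional Clearance is held). However, paragraphs (h)–(n) must be considered: (h) is triggered — a current Standing Clearance is held. (i) is triggered (the record's age is 12 years, meeting the 10 years threshold), but yields to (j): (j) operates against (i): assessed value is $158,500, less than the $173,500 limit. (k) would limit (j) — a current Class D Registration is held — but (l) sets (k) aside: (l) operates — the qualifying period is 125 days, meeting the 100 days threshold. (m) is not engaged (the compliance score is 88 points, not below 69 points), so (l) stands. (b) is therefore removed.
Exception (c) is satisfied on its face — the contract file names a confidential informant; the reference index is 446, meeting the 423 threshold. But: (o) is triggered — Cora is the subject of the contract file. So (c) is unavailable.
Exception (d) fails — the agency head declined to issue a security-exemption finding.
Exception (e) fails — the Category 6 Certificate is not current.
None of the exceptions is available; § 75.3 applies in full.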